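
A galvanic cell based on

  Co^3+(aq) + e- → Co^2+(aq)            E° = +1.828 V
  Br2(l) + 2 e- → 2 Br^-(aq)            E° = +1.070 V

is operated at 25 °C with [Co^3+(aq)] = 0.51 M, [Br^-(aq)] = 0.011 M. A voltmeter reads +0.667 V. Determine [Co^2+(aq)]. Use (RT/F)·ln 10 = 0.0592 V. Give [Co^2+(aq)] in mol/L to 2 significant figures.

0.19 M

With Co³⁺/Co²⁺ at the cathode and Br₂/Br⁻ at the anode, E°cell = +1.828 − (+1.070) = +0.758 V (n = 2).
From the Nernst equation, log Q = n(E° − E)/0.0592 = 2·(+0.758 − (+0.667))/0.0592 = 3.074.
Balancing electrons gives 2 Co^3+(aq) + 2 Br^-(aq) → 2 Co^2+(aq) + Br2(l); thus Q = [Co^2+(aq)]^2 / ([Co^3+(aq)]^2·[Br^-(aq)]^2).
Isolating [Co^2+(aq)] in Q = 10^{3.074} yields log [Co^2+(aq)] = −0.714, i.e. 0.19 M.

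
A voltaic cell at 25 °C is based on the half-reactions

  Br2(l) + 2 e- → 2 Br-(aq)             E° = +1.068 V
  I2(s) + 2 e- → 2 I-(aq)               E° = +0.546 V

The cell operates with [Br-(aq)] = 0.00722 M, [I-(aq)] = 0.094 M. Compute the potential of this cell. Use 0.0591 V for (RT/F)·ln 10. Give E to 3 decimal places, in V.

+0.588 V

The Br₂/Br⁻ couple has the more positive E°, so it is the cathode; I₂/I⁻ is the anode.
The standard potential is +1.068 − (+0.546) = +0.522 V and the balanced reaction transfers n = 2 electrons.
For the overall reaction Br2(l) + 2 I-(aq) → 2 Br-(aq) + I2(s), Q = [Br-(aq)]^2 / [I-(aq)]^2 = 0.0059, giving log Q = −2.229.
By the Nernst equation, E = +0.522 − (0.0591/2)·(−2.229) = +0.588 V.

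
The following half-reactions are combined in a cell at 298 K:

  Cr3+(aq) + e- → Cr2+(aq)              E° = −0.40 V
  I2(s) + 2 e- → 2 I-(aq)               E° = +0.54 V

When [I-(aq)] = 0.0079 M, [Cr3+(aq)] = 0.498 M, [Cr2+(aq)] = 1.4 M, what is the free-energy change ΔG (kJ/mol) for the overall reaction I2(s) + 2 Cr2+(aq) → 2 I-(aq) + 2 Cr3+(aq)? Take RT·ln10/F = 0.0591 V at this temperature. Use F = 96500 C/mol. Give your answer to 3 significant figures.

−211 kJ/mol

The standard cell potential is +0.54 − (−0.40) = +0.94 V, with n = 2 electrons in the balanced equation.
The reaction quotient is ([I-(aq)]^2·[Cr3+(aq)]^2) / [Cr2+(aq)]^2 = 7.9×10^−6; by Nernst, E = +0.94 − (0.0591/2)(−5.103) = +1.0908 V.
Then ΔG = −nFE = −2 × 96500 × +1.0908 J/mol = −211 kJ/mol.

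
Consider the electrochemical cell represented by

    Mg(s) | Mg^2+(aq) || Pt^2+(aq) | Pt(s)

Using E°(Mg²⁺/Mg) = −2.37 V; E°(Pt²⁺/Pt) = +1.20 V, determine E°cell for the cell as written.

By convention the left-hand electrode in cell notation is the anode (oxidation) and the right-hand electrode is the cathode (reduction).
E°cell = E°(right) − E°(left) = +1.20 − (−2.37) = +3.57 V.

+3.57 V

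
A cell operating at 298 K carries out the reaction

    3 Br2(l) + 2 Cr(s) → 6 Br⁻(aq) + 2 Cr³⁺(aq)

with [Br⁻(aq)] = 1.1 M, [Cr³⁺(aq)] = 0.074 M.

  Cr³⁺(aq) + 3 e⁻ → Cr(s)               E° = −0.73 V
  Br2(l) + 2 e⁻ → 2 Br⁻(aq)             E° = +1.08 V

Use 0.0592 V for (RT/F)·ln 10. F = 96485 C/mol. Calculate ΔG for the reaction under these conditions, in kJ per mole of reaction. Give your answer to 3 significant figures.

−1060 kJ/mol

With Br₂/Br⁻ reduced at the cathode, E°cell = +1.08 − (−0.73) = +1.81 V and n = 6.
Q = [Br⁻(aq)]^6·[Cr³⁺(aq)]^2 = 0.0097, so log Q = −2.013 and E = +1.81 − (0.0592/6)(−2.013) = +1.8299 V.
ΔG = −nFE = −(6)(96485)(+1.8299) J/mol = −1060 kJ/mol.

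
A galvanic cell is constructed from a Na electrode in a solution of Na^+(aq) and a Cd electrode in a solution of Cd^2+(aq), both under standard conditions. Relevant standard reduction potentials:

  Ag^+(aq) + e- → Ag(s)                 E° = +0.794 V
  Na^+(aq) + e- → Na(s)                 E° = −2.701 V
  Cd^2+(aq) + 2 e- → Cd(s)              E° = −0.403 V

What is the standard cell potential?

+2.298 V

Of the two couples in this cell, the one with the more positive reduction potential is reduced at the cathode: here that is Cd²⁺/Cd (−0.403 V); Na⁺/Na (−2.701 V) is the anode.
E°cell = E°(cathode) − E°(anode) = −0.403 − (−2.701) = +2.298 V.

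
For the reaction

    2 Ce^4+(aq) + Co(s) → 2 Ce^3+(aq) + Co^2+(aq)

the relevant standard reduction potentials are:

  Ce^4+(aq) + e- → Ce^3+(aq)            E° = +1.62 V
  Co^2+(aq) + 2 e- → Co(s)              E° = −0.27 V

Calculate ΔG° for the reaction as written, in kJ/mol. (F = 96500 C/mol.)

In the reaction as written Ce^4+(aq) is reduced, so the Ce⁴⁺/Ce³⁺ couple is the cathode and Co²⁺/Co is the anode.
E°cell = +1.62 − (−0.27) = +1.89 V; balancing electrons gives n = 2.
ΔG° = −nFE°cell = −(2)(96500)(+1.89) J/mol = −365 kJ/mol.

−365 kJ/mol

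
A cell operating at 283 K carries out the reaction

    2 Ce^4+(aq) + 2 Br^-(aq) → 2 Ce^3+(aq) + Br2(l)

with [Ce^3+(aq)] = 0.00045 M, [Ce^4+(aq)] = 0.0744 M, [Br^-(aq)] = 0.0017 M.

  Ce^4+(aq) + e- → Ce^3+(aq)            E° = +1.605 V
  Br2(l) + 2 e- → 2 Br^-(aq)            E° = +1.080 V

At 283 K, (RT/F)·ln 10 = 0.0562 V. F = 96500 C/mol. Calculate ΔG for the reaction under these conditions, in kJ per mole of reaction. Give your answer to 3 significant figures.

E°cell = +1.605 − (+1.080) = +0.525 V; the balanced reaction transfers n = 2 electrons.
The reaction quotient is [Ce^3+(aq)]^2 / ([Ce^4+(aq)]^2·[Br^-(aq)]^2) = 12.7; by Nernst, E = +0.525 − (0.0562/2)(1.102) = +0.4940 V.
Finally ΔG = −nFE = −(2)(96500 C/mol)(+0.4940 V) = −95.3 kJ/mol.

−95.3 kJ/mol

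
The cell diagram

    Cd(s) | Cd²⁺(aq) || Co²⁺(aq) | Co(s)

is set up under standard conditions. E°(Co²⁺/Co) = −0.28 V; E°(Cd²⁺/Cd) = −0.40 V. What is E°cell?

By convention the left-hand electrode in cell notation is the anode (oxidation) and the right-hand electrode is the cathode (reduction).
E°cell = E°(right) − E°(left) = −0.28 − (−0.40) = +0.12 V.

+0.12 V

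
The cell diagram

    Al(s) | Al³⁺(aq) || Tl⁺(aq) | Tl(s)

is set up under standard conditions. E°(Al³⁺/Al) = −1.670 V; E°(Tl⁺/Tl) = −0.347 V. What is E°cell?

By convention the left-hand electrode in cell notation is the anode (oxidation) and the right-hand electrode is the cathode (reduction).
E°cell = E°(right) − E°(left) = −0.347 − (−1.670) = +1.323 V.

+1.323 V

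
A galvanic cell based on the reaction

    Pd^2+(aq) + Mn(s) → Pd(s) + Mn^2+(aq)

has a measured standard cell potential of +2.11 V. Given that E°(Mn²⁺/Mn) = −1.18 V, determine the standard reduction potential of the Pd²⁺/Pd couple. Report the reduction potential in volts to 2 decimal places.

In the reaction as written the Pd²⁺/Pd couple is reduced (cathode) and Mn²⁺/Mn is oxidized (anode), so E°cell = E°(Pd²⁺/Pd) − E°(Mn²⁺/Mn).
E°(Pd²⁺/Pd) = E°cell + E°(anode) = +2.11 + (−1.18) = +0.93 V.

+0.93 V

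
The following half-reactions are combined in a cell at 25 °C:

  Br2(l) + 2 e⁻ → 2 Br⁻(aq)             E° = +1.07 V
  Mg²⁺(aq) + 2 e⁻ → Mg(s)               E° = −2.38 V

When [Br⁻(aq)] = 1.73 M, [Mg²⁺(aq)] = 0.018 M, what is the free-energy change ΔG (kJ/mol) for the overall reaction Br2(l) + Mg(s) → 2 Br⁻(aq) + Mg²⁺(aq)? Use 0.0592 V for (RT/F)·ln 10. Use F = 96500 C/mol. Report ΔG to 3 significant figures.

−673 kJ/mol

E°cell = +1.07 − (−2.38) = +3.45 V; the balanced reaction transfers n = 2 electrons.
Q = [Br⁻(aq)]^2·[Mg²⁺(aq)] = 0.0539, so log Q = −1.269 and E = +3.45 − (0.0592/2)(−1.269) = +3.4876 V.
ΔG = −nFE = −(2)(96500)(+3.4876) J/mol = −673 kJ/mol.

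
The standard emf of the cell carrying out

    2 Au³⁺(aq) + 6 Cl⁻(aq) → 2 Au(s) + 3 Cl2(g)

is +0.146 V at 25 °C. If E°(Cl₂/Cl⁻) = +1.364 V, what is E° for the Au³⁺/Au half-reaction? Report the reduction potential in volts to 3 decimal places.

+1.510 V

In the reaction as written the Au³⁺/Au couple is reduced (cathode) and Cl₂/Cl⁻ is oxidized (anode), so E°cell = E°(Au³⁺/Au) − E°(Cl₂/Cl⁻).
E°(Au³⁺/Au) = E°cell + E°(anode) = +0.146 + (+1.364) = +1.510 V.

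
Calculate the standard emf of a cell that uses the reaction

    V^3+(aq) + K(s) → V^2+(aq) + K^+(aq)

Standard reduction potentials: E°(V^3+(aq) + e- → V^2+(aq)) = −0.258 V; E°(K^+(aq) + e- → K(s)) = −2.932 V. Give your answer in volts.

V^3+(aq) gains electrons, so the V³⁺/V²⁺ couple is the cathode; the K⁺/K couple is the anode.
E°cell = E°(cathode) − E°(anode) = −0.258 − (−2.932) = +2.674 V.
The positive value indicates the reaction is spontaneous as written.

+2.674 V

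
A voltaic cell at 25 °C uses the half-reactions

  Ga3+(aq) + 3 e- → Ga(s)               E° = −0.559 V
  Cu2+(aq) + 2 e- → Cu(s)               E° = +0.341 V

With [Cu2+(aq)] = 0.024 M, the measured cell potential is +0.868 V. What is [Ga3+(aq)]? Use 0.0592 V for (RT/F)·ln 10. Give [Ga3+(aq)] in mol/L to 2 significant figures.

Cu²⁺/Cu is the cathode (higher E°); E°cell = +0.341 − (−0.559) = +0.900 V with n = 6.
Since E = E° − (0.0592/n)·log Q, log Q = n(E° − E)/0.0592 = 3.243.
The balanced reaction is 3 Cu2+(aq) + 2 Ga(s) → 3 Cu(s) + 2 Ga3+(aq), so Q = [Ga3+(aq)]^2 / [Cu2+(aq)]^3.
Substituting the known concentrations and solving, log [Ga3+(aq)] = −0.808 and [Ga3+(aq)] = 0.16 M.

0.16 M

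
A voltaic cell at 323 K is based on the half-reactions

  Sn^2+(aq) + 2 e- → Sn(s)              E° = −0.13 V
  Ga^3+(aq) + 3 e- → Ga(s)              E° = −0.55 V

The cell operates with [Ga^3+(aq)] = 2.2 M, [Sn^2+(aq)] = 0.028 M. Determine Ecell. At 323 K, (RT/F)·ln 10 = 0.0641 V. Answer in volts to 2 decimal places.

+0.36 V

Since E°(Sn²⁺/Sn) > E°(Ga³⁺/Ga), Sn²⁺/Sn serves as the cathode.
E°cell = −0.13 − (−0.55) = +0.42 V, with n = 6 electrons transferred.
Balancing gives 3 Sn^2+(aq) + 2 Ga(s) → 3 Sn(s) + 2 Ga^3+(aq); hence Q = [Ga^3+(aq)]^2 / [Sn^2+(aq)]^3 = 2.2×10^5 (log Q = 5.343).
E = E° − (0.0641/n)·log Q = +0.42 − (0.0641/6)(5.343) = +0.36 V.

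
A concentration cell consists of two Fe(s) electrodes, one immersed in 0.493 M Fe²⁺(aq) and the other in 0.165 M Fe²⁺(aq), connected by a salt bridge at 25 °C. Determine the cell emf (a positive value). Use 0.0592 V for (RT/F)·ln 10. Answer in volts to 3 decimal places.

For a concentration cell E°cell = 0, since both electrodes use the same couple.
The compartment with the higher Fe²⁺(aq) concentration (0.493 M) acts as the cathode; ions are reduced there and produced at the dilute (0.165 M) anode.
With n = 2, Ecell = −(0.0592/2)·log([dilute]/[conc]) = −(0.0592/2)·log(0.165/0.493) = +0.014 V.

0.014 V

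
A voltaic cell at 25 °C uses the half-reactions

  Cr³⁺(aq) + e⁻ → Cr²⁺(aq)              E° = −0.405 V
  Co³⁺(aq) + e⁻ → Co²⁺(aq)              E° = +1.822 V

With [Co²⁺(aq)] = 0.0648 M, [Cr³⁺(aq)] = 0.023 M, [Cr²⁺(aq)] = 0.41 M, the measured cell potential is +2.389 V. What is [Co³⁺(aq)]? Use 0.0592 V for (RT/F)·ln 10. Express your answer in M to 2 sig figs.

2.0 M

Co³⁺/Co²⁺ is the cathode (higher E°); E°cell = +1.822 − (−0.405) = +2.227 V with n = 1.
From the Nernst equation, log Q = n(E° − E)/0.0592 = 1·(+2.227 − (+2.389))/0.0592 = −2.736.
The balanced reaction is Co³⁺(aq) + Cr²⁺(aq) → Co²⁺(aq) + Cr³⁺(aq), so Q = ([Co²⁺(aq)]·[Cr³⁺(aq)]) / ([Co³⁺(aq)]·[Cr²⁺(aq)]).
Solving for the unknown gives log [Co³⁺(aq)] = 0.297, so [Co³⁺(aq)] ≈ 2.0 M.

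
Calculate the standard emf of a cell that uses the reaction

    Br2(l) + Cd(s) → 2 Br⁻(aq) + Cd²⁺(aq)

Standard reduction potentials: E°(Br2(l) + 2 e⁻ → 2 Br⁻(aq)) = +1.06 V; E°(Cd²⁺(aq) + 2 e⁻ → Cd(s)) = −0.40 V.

In the reaction as written, Br2(l) is reduced (cathode) and Cd²⁺(aq) is produced by oxidation at the anode.
E°cell = E°(cathode) − E°(anode) = +1.06 − (−0.40) = +1.46 V.
The positive value indicates the reaction is spontaneous as written.

+1.46 V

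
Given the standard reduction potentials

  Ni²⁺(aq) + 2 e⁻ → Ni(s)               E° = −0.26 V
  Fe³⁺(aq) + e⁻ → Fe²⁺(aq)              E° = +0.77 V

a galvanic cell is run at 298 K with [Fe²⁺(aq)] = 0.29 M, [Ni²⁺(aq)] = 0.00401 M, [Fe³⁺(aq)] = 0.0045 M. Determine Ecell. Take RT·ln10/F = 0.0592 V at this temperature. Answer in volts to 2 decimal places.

+0.99 V

Fe³⁺/Fe²⁺ is reduced (cathode, E° = +0.77 V) and Ni²⁺/Ni is oxidized (anode).
E°cell = +0.77 − (−0.26) = +1.03 V, with n = 2 electrons transferred.
Balancing gives 2 Fe³⁺(aq) + Ni(s) → 2 Fe²⁺(aq) + Ni²⁺(aq); hence Q = ([Fe²⁺(aq)]^2·[Ni²⁺(aq)]) / [Fe³⁺(aq)]^2 = 16.7 (log Q = 1.222).
By the Nernst equation, E = +1.03 − (0.0592/2)·(1.222) = +0.99 V.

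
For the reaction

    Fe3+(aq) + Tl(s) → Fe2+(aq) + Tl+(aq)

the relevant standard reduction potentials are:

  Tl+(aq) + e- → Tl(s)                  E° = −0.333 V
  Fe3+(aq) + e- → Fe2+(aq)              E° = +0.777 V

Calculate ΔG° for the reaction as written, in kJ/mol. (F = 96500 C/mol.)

In the reaction as written Fe3+(aq) is reduced, so the Fe³⁺/Fe²⁺ couple is the cathode and Tl⁺/Tl is the anode.
E°cell = +0.777 − (−0.333) = +1.110 V; balancing electrons gives n = 1.
ΔG° = −nFE°cell = −(1)(96500)(+1.110) J/mol = −107 kJ/mol.

−107 kJ/mol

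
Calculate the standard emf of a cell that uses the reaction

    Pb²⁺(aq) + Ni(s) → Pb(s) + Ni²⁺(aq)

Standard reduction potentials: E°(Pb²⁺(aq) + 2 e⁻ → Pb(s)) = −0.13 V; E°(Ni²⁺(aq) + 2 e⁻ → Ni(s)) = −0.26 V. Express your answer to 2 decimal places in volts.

In the reaction as written, Pb²⁺(aq) is reduced (cathode) and Ni²⁺(aq) is produced by oxidation at the anode.
E°cell = E°(cathode) − E°(anode) = −0.13 − (−0.26) = +0.13 V.
The positive value indicates the reaction is spontaneous as written.

+0.13 V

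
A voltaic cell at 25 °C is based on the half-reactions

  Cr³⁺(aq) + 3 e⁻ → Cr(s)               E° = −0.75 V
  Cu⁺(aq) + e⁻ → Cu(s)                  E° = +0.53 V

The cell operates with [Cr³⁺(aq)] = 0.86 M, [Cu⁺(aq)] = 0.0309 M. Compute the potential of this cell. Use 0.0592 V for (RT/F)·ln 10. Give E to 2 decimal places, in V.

+1.19 V

The Cu⁺/Cu couple has the more positive E°, so it is the cathode; Cr³⁺/Cr is the anode.
The standard potential is +0.53 − (−0.75) = +1.28 V and the balanced reaction transfers n = 3 electrons.
For the overall reaction 3 Cu⁺(aq) + Cr(s) → 3 Cu(s) + Cr³⁺(aq), Q = [Cr³⁺(aq)] / [Cu⁺(aq)]^3 = 2.91×10^4, giving log Q = 4.465.
E = E° − (0.0592/n)·log Q = +1.28 − (0.0592/3)(4.465) = +1.19 V.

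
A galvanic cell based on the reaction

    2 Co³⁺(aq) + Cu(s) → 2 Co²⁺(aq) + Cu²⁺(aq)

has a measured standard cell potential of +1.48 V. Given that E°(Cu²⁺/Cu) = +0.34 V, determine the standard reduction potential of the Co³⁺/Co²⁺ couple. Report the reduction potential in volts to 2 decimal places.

+1.82 V

In the reaction as written the Co³⁺/Co²⁺ couple is reduced (cathode) and Cu²⁺/Cu is oxidized (anode), so E°cell = E°(Co³⁺/Co²⁺) − E°(Cu²⁺/Cu).
E°(Co³⁺/Co²⁺) = E°cell + E°(anode) = +1.48 + (+0.34) = +1.82 V.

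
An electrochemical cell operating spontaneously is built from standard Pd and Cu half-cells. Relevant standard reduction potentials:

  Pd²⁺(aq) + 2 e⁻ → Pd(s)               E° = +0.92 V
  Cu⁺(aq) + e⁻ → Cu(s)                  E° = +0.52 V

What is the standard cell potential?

+0.40 V

The Pd²⁺/Pd couple has the higher E°, so Pd ion is reduced (cathode) and Cu is oxidized (anode).
E°cell = E°(cathode) − E°(anode) = +0.92 − (+0.52) = +0.40 V.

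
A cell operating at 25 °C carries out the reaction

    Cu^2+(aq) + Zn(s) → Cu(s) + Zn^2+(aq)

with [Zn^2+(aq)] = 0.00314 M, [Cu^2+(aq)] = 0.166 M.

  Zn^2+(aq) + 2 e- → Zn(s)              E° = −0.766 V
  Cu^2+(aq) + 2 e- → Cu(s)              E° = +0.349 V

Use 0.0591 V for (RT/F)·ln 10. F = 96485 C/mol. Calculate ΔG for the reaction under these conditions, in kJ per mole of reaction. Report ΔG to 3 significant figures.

−225 kJ/mol

The standard cell potential is +0.349 − (−0.766) = +1.115 V, with n = 2 electrons in the balanced equation.
Here Q = [Zn^2+(aq)] / [Cu^2+(aq)] = 0.0189 (log Q = −1.723), giving E = +1.115 − (0.0591/2)·(−1.723) = +1.1659 V.
Finally ΔG = −nFE = −(2)(96485 C/mol)(+1.1659 V) = −225 kJ/mol.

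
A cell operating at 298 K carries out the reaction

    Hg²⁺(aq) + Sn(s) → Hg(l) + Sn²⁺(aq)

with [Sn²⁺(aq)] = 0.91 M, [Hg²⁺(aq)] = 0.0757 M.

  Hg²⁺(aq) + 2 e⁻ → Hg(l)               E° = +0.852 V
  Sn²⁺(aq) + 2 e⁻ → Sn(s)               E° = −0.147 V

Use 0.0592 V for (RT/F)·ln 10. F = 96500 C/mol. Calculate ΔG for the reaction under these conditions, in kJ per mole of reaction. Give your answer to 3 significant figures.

E°cell = +0.852 − (−0.147) = +0.999 V; the balanced reaction transfers n = 2 electrons.
The reaction quotient is [Sn²⁺(aq)] / [Hg²⁺(aq)] = 12; by Nernst, E = +0.999 − (0.0592/2)(1.080) = +0.9670 V.
Then ΔG = −nFE = −2 × 96500 × +0.9670 J/mol = −187 kJ/mol.

−187 kJ/mol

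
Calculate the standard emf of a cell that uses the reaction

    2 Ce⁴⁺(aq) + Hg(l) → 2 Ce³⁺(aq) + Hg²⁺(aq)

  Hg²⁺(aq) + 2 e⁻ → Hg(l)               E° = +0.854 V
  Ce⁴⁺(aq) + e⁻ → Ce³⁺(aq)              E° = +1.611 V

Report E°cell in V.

+0.757 V

Ce⁴⁺(aq) gains electrons, so the Ce⁴⁺/Ce³⁺ couple is the cathode; the Hg²⁺/Hg couple is the anode.
E°cell = E°(cathode) − E°(anode) = +1.611 − (+0.854) = +0.757 V.
The positive value indicates the reaction is spontaneous as written.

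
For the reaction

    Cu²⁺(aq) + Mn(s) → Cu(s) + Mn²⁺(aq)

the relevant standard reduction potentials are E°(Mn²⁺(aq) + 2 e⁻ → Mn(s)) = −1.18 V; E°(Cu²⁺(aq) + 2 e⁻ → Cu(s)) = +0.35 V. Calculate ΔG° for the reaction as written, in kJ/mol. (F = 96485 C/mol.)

In the reaction as written Cu²⁺(aq) is reduced, so the Cu²⁺/Cu couple is the cathode and Mn²⁺/Mn is the anode.
E°cell = +0.35 − (−1.18) = +1.53 V; balancing electrons gives n = 2.
ΔG° = −nFE°cell = −(2)(96485)(+1.53) J/mol = −295 kJ/mol.

−295 kJ/mol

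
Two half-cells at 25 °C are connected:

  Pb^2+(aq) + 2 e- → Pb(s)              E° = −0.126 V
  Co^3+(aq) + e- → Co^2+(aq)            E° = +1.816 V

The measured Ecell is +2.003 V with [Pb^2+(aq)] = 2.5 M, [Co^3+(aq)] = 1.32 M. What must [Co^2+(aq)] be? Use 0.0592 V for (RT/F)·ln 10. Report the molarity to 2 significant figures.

The Co³⁺/Co²⁺ couple has the larger reduction potential, so it is the cathode: E°cell = +1.816 − (−0.126) = +1.942 V and n = 2.
Since E = E° − (0.0592/n)·log Q, log Q = n(E° − E)/0.0592 = −2.061.
For 2 Co^3+(aq) + Pb(s) → 2 Co^2+(aq) + Pb^2+(aq), the reaction quotient is Q = ([Co^2+(aq)]^2·[Pb^2+(aq)]) / [Co^3+(aq)]^2.
Isolating [Co^2+(aq)] in Q = 10^{−2.061} yields log [Co^2+(aq)] = −1.109, i.e. 0.078 M.

0.078 M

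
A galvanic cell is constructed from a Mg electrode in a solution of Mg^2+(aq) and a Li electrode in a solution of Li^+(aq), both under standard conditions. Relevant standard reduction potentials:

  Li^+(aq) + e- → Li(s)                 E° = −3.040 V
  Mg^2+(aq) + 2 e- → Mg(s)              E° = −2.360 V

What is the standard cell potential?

Of the two couples in this cell, the one with the more positive reduction potential is reduced at the cathode: here that is Mg²⁺/Mg (−2.360 V); Li⁺/Li (−3.040 V) is the anode.
E°cell = E°(cathode) − E°(anode) = −2.360 − (−3.040) = +0.680 V.

+0.680 V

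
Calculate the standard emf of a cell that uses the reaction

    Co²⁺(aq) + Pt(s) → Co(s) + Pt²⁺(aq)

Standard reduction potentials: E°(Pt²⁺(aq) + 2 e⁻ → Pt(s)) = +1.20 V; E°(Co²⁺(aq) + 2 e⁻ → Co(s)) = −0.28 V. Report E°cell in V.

In the reaction as written, Co²⁺(aq) is reduced (cathode) and Pt²⁺(aq) is produced by oxidation at the anode.
E°cell = E°(cathode) − E°(anode) = −0.28 − (+1.20) = −1.48 V.

−1.48 V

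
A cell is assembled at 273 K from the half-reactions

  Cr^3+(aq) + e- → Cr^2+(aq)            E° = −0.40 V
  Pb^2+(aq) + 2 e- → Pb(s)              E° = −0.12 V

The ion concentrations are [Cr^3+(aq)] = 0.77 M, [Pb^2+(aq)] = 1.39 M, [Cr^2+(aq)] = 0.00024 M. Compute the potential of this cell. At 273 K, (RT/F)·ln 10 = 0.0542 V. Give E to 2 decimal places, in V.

Since E°(Pb²⁺/Pb) > E°(Cr³⁺/Cr²⁺), Pb²⁺/Pb serves as the cathode.
E°cell = −0.12 − (−0.40) = +0.28 V, with n = 2 electrons transferred.
For the overall reaction Pb^2+(aq) + 2 Cr^2+(aq) → Pb(s) + 2 Cr^3+(aq), Q = [Cr^3+(aq)]^2 / ([Pb^2+(aq)]·[Cr^2+(aq)]^2) = 7.41×10^6, giving log Q = 6.870.
Applying E = E° − (RT ln10/nF)·log Q gives +0.28 − (0.0542/2)(6.870) = +0.09 V.

+0.09 V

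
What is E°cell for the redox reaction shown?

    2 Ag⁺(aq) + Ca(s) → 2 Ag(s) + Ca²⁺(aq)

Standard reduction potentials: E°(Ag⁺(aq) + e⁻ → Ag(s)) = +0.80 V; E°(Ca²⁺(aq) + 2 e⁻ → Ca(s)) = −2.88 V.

+3.68 V

In the reaction as written, Ag⁺(aq) is reduced (cathode) and Ca²⁺(aq) is produced by oxidation at the anode.
E°cell = E°(cathode) − E°(anode) = +0.80 − (−2.88) = +3.68 V.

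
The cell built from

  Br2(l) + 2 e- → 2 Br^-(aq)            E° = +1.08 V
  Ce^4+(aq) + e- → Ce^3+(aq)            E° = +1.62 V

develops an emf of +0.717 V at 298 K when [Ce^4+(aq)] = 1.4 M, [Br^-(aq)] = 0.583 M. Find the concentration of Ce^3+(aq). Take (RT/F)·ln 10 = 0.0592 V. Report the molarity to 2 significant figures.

With Ce⁴⁺/Ce³⁺ at the cathode and Br₂/Br⁻ at the anode, E°cell = +1.62 − (+1.08) = +0.54 V (n = 2).
From the Nernst equation, log Q = n(E° − E)/0.0592 = 2·(+0.54 − (+0.717))/0.0592 = −5.980.
For 2 Ce^4+(aq) + 2 Br^-(aq) → 2 Ce^3+(aq) + Br2(l), the reaction quotient is Q = [Ce^3+(aq)]^2 / ([Ce^4+(aq)]^2·[Br^-(aq)]^2).
Solving for the unknown gives log [Ce^3+(aq)] = −3.078, so [Ce^3+(aq)] ≈ 0.00084 M.

0.00084 M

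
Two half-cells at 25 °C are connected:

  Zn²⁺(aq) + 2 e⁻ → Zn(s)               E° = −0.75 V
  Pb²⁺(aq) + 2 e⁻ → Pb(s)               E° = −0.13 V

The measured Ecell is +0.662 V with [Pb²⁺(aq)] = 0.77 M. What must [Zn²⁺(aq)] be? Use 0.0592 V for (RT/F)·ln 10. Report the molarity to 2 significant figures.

With Pb²⁺/Pb at the cathode and Zn²⁺/Zn at the anode, E°cell = −0.13 − (−0.75) = +0.62 V (n = 2).
Since E = E° − (0.0592/n)·log Q, log Q = n(E° − E)/0.0592 = −1.419.
The balanced reaction is Pb²⁺(aq) + Zn(s) → Pb(s) + Zn²⁺(aq), so Q = [Zn²⁺(aq)] / [Pb²⁺(aq)].
Substituting the known concentrations and solving, log [Zn²⁺(aq)] = −1.533 and [Zn²⁺(aq)] = 0.029 M.

0.029 M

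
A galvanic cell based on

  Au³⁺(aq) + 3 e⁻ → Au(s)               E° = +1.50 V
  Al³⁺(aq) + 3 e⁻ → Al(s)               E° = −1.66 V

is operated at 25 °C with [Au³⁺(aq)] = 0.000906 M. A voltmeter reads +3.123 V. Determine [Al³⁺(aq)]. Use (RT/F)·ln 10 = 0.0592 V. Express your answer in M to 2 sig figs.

0.068 M

The Au³⁺/Au couple has the larger reduction potential, so it is the cathode: E°cell = +1.50 − (−1.66) = +3.16 V and n = 3.
Since E = E° − (0.0592/n)·log Q, log Q = n(E° − E)/0.0592 = 1.875.
The balanced reaction is Au³⁺(aq) + Al(s) → Au(s) + Al³⁺(aq), so Q = [Al³⁺(aq)] / [Au³⁺(aq)].
Isolating [Al³⁺(aq)] in Q = 10^{1.875} yields log [Al³⁺(aq)] = −1.168, i.e. 0.068 M.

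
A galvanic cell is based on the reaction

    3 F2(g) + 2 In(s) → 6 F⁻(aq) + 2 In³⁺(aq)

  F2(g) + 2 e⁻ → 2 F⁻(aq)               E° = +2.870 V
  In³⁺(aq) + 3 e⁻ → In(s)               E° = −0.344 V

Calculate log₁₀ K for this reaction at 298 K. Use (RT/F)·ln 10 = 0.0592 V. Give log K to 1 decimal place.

The F₂/F⁻ couple is reduced (cathode); E°cell = +2.870 − (−0.344) = +3.214 V with n = 6.
At equilibrium E = 0, so log K = nE°cell / 0.0592 = (6)(+3.214) / 0.0592 = 325.7.

log K = 325.7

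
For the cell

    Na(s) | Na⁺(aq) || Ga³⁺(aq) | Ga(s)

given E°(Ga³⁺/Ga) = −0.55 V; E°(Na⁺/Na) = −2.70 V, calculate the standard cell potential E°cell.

+2.15 V

By convention the left-hand electrode in cell notation is the anode (oxidation) and the right-hand electrode is the cathode (reduction).
E°cell = E°(right) − E°(left) = −0.55 − (−2.70) = +2.15 V.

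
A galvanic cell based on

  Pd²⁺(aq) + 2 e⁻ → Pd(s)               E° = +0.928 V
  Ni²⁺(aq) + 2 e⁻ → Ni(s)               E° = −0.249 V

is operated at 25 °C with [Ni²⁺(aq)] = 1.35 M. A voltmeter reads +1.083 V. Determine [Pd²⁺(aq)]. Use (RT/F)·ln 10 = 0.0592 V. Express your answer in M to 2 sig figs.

0.00090 M

Pd²⁺/Pd is the cathode (higher E°); E°cell = +0.928 − (−0.249) = +1.177 V with n = 2.
Since E = E° − (0.0592/n)·log Q, log Q = n(E° − E)/0.0592 = 3.176.
For Pd²⁺(aq) + Ni(s) → Pd(s) + Ni²⁺(aq), the reaction quotient is Q = [Ni²⁺(aq)] / [Pd²⁺(aq)].
Isolating [Pd²⁺(aq)] in Q = 10^{3.176} yields log [Pd²⁺(aq)] = −3.046, i.e. 0.00090 M.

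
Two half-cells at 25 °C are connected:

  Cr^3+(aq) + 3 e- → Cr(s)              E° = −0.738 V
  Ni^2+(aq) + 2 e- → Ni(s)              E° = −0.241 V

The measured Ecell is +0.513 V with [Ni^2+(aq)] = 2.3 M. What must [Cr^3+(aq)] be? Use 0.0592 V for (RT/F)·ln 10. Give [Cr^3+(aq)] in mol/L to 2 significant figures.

The Ni²⁺/Ni couple has the larger reduction potential, so it is the cathode: E°cell = −0.241 − (−0.738) = +0.497 V and n = 6.
Rearranging E = E° − (0.0592/n)·log Q gives log Q = 6(+0.497 − (+0.513))/0.0592 = −1.622.
The balanced reaction is 3 Ni^2+(aq) + 2 Cr(s) → 3 Ni(s) + 2 Cr^3+(aq), so Q = [Cr^3+(aq)]^2 / [Ni^2+(aq)]^3.
Substituting the known concentrations and solving, log [Cr^3+(aq)] = −0.268 and [Cr^3+(aq)] = 0.54 M.

0.54 M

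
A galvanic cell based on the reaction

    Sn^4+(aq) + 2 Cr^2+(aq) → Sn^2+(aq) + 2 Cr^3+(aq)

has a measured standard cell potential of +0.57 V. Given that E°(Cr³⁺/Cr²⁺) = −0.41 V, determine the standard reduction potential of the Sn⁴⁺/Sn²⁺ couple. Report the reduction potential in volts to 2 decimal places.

In the reaction as written the Sn⁴⁺/Sn²⁺ couple is reduced (cathode) and Cr³⁺/Cr²⁺ is oxidized (anode), so E°cell = E°(Sn⁴⁺/Sn²⁺) − E°(Cr³⁺/Cr²⁺).
E°(Sn⁴⁺/Sn²⁺) = E°cell + E°(anode) = +0.57 + (−0.41) = +0.16 V.

+0.16 V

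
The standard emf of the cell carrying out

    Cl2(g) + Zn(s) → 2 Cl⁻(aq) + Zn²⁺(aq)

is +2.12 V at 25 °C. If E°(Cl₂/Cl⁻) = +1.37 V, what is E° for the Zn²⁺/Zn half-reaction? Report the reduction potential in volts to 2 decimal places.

−0.75 V

In the reaction as written the Cl₂/Cl⁻ couple is reduced (cathode) and Zn²⁺/Zn is oxidized (anode), so E°cell = E°(Cl₂/Cl⁻) − E°(Zn²⁺/Zn).
E°(Zn²⁺/Zn) = E°(cathode) − E°cell = +1.37 − (+2.12) = −0.75 V.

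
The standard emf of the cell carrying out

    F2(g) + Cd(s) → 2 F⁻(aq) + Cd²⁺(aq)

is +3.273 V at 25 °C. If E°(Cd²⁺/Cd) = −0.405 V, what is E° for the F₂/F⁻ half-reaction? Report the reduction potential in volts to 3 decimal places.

+2.868 V

In the reaction as written the F₂/F⁻ couple is reduced (cathode) and Cd²⁺/Cd is oxidized (anode), so E°cell = E°(F₂/F⁻) − E°(Cd²⁺/Cd).
E°(F₂/F⁻) = E°cell + E°(anode) = +3.273 + (−0.405) = +2.868 V.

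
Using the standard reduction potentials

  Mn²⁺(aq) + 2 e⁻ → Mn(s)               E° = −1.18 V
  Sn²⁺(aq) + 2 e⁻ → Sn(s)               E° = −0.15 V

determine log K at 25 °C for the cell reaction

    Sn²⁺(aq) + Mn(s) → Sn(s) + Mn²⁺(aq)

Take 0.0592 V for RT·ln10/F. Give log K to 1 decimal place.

log K = 34.8

The Sn²⁺/Sn couple is reduced (cathode); E°cell = −0.15 − (−1.18) = +1.03 V with n = 2.
At equilibrium E = 0, so log K = nE°cell / 0.0592 = (2)(+1.03) / 0.0592 = 34.8.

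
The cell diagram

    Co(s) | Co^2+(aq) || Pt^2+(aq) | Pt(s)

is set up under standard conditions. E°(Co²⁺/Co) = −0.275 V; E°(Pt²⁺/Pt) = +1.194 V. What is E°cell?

By convention the left-hand electrode in cell notation is the anode (oxidation) and the right-hand electrode is the cathode (reduction).
E°cell = E°(right) − E°(left) = +1.194 − (−0.275) = +1.469 V.

+1.469 V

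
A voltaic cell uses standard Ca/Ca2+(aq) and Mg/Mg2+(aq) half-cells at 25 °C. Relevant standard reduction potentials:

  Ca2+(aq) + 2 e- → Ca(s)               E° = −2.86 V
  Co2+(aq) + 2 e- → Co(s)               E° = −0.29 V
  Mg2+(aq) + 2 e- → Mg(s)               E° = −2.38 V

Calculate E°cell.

+0.48 V

Of the two couples in this cell, the one with the more positive reduction potential is reduced at the cathode: here that is Mg²⁺/Mg (−2.38 V); Ca²⁺/Ca (−2.86 V) is the anode.
E°cell = E°(cathode) − E°(anode) = −2.38 − (−2.86) = +0.48 V.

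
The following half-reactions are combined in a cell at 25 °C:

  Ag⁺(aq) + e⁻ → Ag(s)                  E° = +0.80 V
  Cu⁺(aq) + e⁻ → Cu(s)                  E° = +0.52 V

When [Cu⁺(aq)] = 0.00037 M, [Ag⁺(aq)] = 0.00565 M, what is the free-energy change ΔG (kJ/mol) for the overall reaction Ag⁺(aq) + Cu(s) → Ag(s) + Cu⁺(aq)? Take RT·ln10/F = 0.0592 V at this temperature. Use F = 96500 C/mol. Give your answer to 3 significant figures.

−33.8 kJ/mol

The standard cell potential is +0.80 − (+0.52) = +0.28 V, with n = 1 electron in the balanced equation.
The reaction quotient is [Cu⁺(aq)] / [Ag⁺(aq)] = 0.0655; by Nernst, E = +0.28 − (0.0592/1)(−1.184) = +0.3501 V.
Then ΔG = −nFE = −1 × 96500 × +0.3501 J/mol = −33.8 kJ/mol.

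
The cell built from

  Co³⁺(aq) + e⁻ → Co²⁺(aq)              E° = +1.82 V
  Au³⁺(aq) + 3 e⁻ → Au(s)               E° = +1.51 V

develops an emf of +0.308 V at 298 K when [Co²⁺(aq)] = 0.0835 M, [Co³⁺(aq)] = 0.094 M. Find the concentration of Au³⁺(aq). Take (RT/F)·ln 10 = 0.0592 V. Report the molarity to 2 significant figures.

Co³⁺/Co²⁺ is the cathode (higher E°); E°cell = +1.82 − (+1.51) = +0.31 V with n = 3.
Rearranging E = E° − (0.0592/n)·log Q gives log Q = 3(+0.31 − (+0.308))/0.0592 = 0.101.
For 3 Co³⁺(aq) + Au(s) → 3 Co²⁺(aq) + Au³⁺(aq), the reaction quotient is Q = ([Co²⁺(aq)]^3·[Au³⁺(aq)]) / [Co³⁺(aq)]^3.
Isolating [Au³⁺(aq)] in Q = 10^{0.101} yields log [Au³⁺(aq)] = 0.255, i.e. 1.8 M.

1.8 M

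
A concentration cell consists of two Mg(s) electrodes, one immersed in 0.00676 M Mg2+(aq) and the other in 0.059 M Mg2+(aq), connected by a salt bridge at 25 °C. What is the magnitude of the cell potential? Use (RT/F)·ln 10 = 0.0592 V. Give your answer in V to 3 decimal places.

For a concentration cell E°cell = 0, since both electrodes use the same couple.
The compartment with the higher Mg2+(aq) concentration (0.059 M) acts as the cathode; ions are reduced there and produced at the dilute (0.00676 M) anode.
With n = 2, Ecell = −(0.0592/2)·log([dilute]/[conc]) = −(0.0592/2)·log(0.00676/0.059) = +0.028 V.

0.028 V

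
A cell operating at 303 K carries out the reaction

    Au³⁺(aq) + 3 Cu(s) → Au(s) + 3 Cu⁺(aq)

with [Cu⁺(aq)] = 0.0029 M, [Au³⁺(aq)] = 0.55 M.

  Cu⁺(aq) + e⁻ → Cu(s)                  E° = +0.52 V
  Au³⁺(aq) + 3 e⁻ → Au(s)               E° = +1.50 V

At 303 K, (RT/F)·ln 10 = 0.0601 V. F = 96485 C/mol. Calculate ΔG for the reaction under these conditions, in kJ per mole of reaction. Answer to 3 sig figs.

−326 kJ/mol

With Au³⁺/Au reduced at the cathode, E°cell = +1.50 − (+0.52) = +0.98 V and n = 3.
Here Q = [Cu⁺(aq)]^3 / [Au³⁺(aq)] = 4.43×10^−8 (log Q = −7.353), giving E = +0.98 − (0.0601/3)·(−7.353) = +1.1273 V.
Finally ΔG = −nFE = −(3)(96485 C/mol)(+1.1273 V) = −326 kJ/mol.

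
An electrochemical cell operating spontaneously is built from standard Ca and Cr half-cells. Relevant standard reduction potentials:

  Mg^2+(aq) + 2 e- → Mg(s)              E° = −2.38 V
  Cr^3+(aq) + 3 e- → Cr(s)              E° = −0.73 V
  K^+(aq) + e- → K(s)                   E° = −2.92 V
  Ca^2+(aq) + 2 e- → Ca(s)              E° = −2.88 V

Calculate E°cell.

+2.15 V

Of the two couples in this cell, the one with the more positive reduction potential is reduced at the cathode: here that is Cr³⁺/Cr (−0.73 V); Ca²⁺/Ca (−2.88 V) is the anode.
E°cell = E°(cathode) − E°(anode) = −0.73 − (−2.88) = +2.15 V.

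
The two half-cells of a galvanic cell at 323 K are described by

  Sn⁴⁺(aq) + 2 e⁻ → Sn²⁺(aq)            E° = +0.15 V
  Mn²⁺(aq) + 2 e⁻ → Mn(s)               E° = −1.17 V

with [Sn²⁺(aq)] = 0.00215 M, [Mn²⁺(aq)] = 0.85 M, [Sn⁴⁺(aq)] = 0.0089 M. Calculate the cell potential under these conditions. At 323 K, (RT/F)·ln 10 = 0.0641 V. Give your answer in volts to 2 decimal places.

Sn⁴⁺/Sn²⁺ is reduced (cathode, E° = +0.15 V) and Mn²⁺/Mn is oxidized (anode).
E°cell = E°cat − E°an = +0.15 − (−1.17) = +1.32 V; n = 2.
For the overall reaction Sn⁴⁺(aq) + Mn(s) → Sn²⁺(aq) + Mn²⁺(aq), Q = ([Sn²⁺(aq)]·[Mn²⁺(aq)]) / [Sn⁴⁺(aq)] = 0.205, giving log Q = −0.688.
By the Nernst equation, E = +1.32 − (0.0641/2)·(−0.688) = +1.34 V.

+1.34 V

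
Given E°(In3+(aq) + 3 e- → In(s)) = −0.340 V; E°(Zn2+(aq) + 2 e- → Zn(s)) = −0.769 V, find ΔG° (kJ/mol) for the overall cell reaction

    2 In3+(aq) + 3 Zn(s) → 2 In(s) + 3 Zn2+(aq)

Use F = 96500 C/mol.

−248 kJ/mol

In the reaction as written In3+(aq) is reduced, so the In³⁺/In couple is the cathode and Zn²⁺/Zn is the anode.
E°cell = −0.340 − (−0.769) = +0.429 V; balancing electrons gives n = 6.
ΔG° = −nFE°cell = −(6)(96500)(+0.429) J/mol = −248 kJ/mol.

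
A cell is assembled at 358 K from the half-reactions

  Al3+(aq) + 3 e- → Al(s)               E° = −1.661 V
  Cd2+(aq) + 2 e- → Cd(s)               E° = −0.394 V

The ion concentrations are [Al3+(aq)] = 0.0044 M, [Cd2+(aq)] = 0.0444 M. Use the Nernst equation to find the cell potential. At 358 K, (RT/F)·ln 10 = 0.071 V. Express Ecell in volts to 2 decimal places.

Since E°(Cd²⁺/Cd) > E°(Al³⁺/Al), Cd²⁺/Cd serves as the cathode.
E°cell = E°cat − E°an = −0.394 − (−1.661) = +1.267 V; n = 6.
Balancing gives 3 Cd2+(aq) + 2 Al(s) → 3 Cd(s) + 2 Al3+(aq); hence Q = [Al3+(aq)]^2 / [Cd2+(aq)]^3 = 0.221 (log Q = −0.655).
By the Nernst equation, E = +1.267 − (0.071/6)·(−0.655) = +1.27 V.

+1.27 V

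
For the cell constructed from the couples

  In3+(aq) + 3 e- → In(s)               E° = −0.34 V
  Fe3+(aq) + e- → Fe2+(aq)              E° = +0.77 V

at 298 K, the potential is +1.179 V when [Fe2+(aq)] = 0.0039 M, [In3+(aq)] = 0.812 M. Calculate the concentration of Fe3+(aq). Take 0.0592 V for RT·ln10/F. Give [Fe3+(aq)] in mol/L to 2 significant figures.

The Fe³⁺/Fe²⁺ couple has the larger reduction potential, so it is the cathode: E°cell = +0.77 − (−0.34) = +1.11 V and n = 3.
Rearranging E = E° − (0.0592/n)·log Q gives log Q = 3(+1.11 − (+1.179))/0.0592 = −3.497.
Balancing electrons gives 3 Fe3+(aq) + In(s) → 3 Fe2+(aq) + In3+(aq); thus Q = ([Fe2+(aq)]^3·[In3+(aq)]) / [Fe3+(aq)]^3.
Substituting the known concentrations and solving, log [Fe3+(aq)] = −1.273 and [Fe3+(aq)] = 0.053 M.

0.053 M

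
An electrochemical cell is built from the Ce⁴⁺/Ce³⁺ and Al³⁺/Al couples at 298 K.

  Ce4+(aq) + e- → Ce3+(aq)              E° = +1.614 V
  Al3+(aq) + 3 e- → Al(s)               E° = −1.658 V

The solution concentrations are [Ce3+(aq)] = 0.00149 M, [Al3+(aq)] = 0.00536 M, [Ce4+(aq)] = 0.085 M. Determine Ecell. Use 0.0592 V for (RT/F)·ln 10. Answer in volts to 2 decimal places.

+3.42 V

Ce⁴⁺/Ce³⁺ is reduced (cathode, E° = +1.614 V) and Al³⁺/Al is oxidized (anode).
E°cell = E°cat − E°an = +1.614 − (−1.658) = +3.272 V; n = 3.
Balancing gives 3 Ce4+(aq) + Al(s) → 3 Ce3+(aq) + Al3+(aq); hence Q = ([Ce3+(aq)]^3·[Al3+(aq)]) / [Ce4+(aq)]^3 = 2.89×10^−8 (log Q = −7.540).
E = E° − (0.0592/n)·log Q = +3.272 − (0.0592/3)(−7.540) = +3.42 V.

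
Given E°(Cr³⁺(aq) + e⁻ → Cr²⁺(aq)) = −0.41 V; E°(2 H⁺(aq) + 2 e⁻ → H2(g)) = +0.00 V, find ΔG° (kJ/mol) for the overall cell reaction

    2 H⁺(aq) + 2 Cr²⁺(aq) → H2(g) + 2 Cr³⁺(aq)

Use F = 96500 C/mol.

−79.1 kJ/mol

In the reaction as written H⁺(aq) is reduced, so the 2H⁺/H₂ couple is the cathode and Cr³⁺/Cr²⁺ is the anode.
E°cell = +0.00 − (−0.41) = +0.41 V; balancing electrons gives n = 2.
ΔG° = −nFE°cell = −(2)(96500)(+0.41) J/mol = −79.1 kJ/mol.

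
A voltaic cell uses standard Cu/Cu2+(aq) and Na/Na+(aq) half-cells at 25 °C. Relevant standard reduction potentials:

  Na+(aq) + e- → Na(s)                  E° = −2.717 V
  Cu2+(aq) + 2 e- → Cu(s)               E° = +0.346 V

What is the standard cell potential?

Of the two couples in this cell, the one with the more positive reduction potential is reduced at the cathode: here that is Cu²⁺/Cu (+0.346 V); Na⁺/Na (−2.717 V) is the anode.
E°cell = E°(cathode) − E°(anode) = +0.346 − (−2.717) = +3.063 V.

+3.063 V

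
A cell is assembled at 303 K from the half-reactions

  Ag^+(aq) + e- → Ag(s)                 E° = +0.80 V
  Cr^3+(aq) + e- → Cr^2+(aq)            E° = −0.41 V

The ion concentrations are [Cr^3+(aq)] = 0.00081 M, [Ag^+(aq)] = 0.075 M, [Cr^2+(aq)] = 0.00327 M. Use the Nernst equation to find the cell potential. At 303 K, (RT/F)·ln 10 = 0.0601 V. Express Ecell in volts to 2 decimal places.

+1.18 V

Since E°(Ag⁺/Ag) > E°(Cr³⁺/Cr²⁺), Ag⁺/Ag serves as the cathode.
E°cell = E°cat − E°an = +0.80 − (−0.41) = +1.21 V; n = 1.
Balancing gives Ag^+(aq) + Cr^2+(aq) → Ag(s) + Cr^3+(aq); hence Q = [Cr^3+(aq)] / ([Ag^+(aq)]·[Cr^2+(aq)]) = 3.3 (log Q = 0.519).
Applying E = E° − (RT ln10/nF)·log Q gives +1.21 − (0.0601/1)(0.519) = +1.18 V.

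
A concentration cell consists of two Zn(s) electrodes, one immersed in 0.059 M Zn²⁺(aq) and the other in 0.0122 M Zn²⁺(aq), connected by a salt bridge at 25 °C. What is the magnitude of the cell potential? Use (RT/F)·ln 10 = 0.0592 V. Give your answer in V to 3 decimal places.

For a concentration cell E°cell = 0, since both electrodes use the same couple.
The compartment with the higher Zn²⁺(aq) concentration (0.059 M) acts as the cathode; ions are reduced there and produced at the dilute (0.0122 M) anode.
With n = 2, Ecell = −(0.0592/2)·log([dilute]/[conc]) = −(0.0592/2)·log(0.0122/0.059) = +0.020 V.

0.020 V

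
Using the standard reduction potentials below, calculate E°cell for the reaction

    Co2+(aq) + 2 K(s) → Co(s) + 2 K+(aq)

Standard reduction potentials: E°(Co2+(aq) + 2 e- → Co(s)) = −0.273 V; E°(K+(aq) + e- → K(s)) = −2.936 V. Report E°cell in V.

In the reaction as written, Co2+(aq) is reduced (cathode) and K+(aq) is produced by oxidation at the anode.
E°cell = E°(cathode) − E°(anode) = −0.273 − (−2.936) = +2.663 V.

+2.663 V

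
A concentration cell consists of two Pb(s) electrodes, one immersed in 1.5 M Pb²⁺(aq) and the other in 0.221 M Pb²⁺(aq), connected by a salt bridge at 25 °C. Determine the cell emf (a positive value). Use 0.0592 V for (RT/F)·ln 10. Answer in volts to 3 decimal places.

0.025 V

For a concentration cell E°cell = 0, since both electrodes use the same couple.
The compartment with the higher Pb²⁺(aq) concentration (1.5 M) acts as the cathode; ions are reduced there and produced at the dilute (0.221 M) anode.
With n = 2, Ecell = −(0.0592/2)·log([dilute]/[conc]) = −(0.0592/2)·log(0.221/1.5) = +0.025 V.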